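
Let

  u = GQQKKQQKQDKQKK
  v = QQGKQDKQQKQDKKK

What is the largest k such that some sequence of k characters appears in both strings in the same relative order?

One common subsequence of length 12: Q at u[2]=v[1], Q at u[3]=v[2], K at u[4]=v[4], K at u[5]=v[7], Q at u[6]=v[8], Q at u[7]=v[9], K at u[8]=v[10], Q at u[9]=v[11], D at u[10]=v[12], K at u[11]=v[13], K at u[13]=v[14], K at u[14]=v[15]. The LCS DP gives dp[14][15] = 12, so this is optimal.

12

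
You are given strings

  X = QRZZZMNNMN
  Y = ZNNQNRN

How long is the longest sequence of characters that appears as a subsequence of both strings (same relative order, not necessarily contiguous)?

4

One common subsequence of length 4: Z (X #3, Y #1) → N (X #7, Y #3) → N (X #8, Y #5) → N (X #10, Y #7), and the DP table's final entry dp[10][7] is also 4, so no common subsequence is longer.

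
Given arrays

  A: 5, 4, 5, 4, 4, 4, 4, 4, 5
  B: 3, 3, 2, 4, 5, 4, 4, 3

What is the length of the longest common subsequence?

4

Match 4 [2,4]; then 5 [3,5]; then 4 [4,6]; then 4 [5,7] — 4 values in the same relative order in both, and the DP table's final entry dp[9][8] is also 4, so no common subsequence is longer.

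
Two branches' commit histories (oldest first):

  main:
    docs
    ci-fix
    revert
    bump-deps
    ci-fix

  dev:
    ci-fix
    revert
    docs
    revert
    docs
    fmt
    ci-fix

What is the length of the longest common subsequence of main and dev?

3

Match docs (main #1, dev #3), revert (main #3, dev #4), ci-fix (main #5, dev #7) — 3 commits in the same relative order in both, and the DP table's final entry dp[5][7] is also 3, so no common subsequence is longer.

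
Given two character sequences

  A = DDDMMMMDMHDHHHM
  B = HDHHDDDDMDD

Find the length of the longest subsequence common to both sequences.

6

Pick D at A[1]=B[6], D at A[2]=B[7], D at A[3]=B[8], M at A[7]=B[9], D at A[8]=B[10], D at A[11]=B[11]; all 6 characters appear in both, in order. Since dp[15][11] = 6, nothing longer is possible.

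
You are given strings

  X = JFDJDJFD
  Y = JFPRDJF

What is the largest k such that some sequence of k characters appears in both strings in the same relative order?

5

Let dp[i][j] be the LCS length of the first i characters of X and the first j characters of Y. dp[i][j] = dp[i-1][j-1]+1 when the i-th and j-th characters match, else max(dp[i-1][j], dp[i][j-1]).
    ·  J  F  P  R  D  J  F
 ·  0  0  0  0  0  0  0  0
 J  0  1  1  1  1  1  1  1
 F  0  1  2  2  2  2  2  2
 D  0  1  2  2  2  3  3  3
 J  0  1  2  2  2  3  4  4
 D  0  1  2  2  2  3  4  4
 J  0  1  2  2  2  3  4  4
 F  0  1  2  2  2  3  4  5
 D  0  1  2  2  2  3  4  5
dp[8][7] = 5. One LCS (by backtracking along matches): JFDJF.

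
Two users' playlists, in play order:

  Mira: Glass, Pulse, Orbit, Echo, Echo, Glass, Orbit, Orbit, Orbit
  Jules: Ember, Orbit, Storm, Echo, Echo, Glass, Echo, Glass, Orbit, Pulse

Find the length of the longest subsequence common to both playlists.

One common subsequence of length 5: Orbit [3,2], then Echo [4,5], then Echo [5,7], then Glass [6,8], then Orbit [7,9]. dp[9][10] = 5 confirms this is the maximum.

5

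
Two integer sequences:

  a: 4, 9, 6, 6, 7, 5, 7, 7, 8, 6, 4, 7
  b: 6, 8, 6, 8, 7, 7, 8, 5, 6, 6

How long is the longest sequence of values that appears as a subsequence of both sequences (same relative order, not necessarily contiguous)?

6

Let dp[i][j] be the LCS length of the first i values of a and the first j values of b. dp[i][j] = dp[i-1][j-1]+1 when the i-th and j-th values match, else max(dp[i-1][j], dp[i][j-1]).
    ·  6  8  6  8  7  7  8  5  6  6
 ·  0  0  0  0  0  0  0  0  0  0  0
 4  0  0  0  0  0  0  0  0  0  0  0
 9  0  0  0  0  0  0  0  0  0  0  0
 6  0  1  1  1  1  1  1  1  1  1  1
 6  0  1  1  2  2  2  2  2  2  2  2
 7  0  1  1  2  2  3  3  3  3  3  3
 5  0  1  1  2  2  3  3  3  4  4  4
 7  0  1  1  2  2  3  4  4  4  4  4
 7  0  1  1  2  2  3  4  4  4  4  4
 8  0  1  2  2  3  3  4  5  5  5  5
 6  0  1  2  3  3  3  4  5  5  6  6
 4  0  1  2  3  3  3  4  5  5  6  6
 7  0  1  2  3  3  4  4  5  5  6  6
dp[12][10] = 6. One LCS (by backtracking along matches): 6, 6, 7, 7, 8, 6.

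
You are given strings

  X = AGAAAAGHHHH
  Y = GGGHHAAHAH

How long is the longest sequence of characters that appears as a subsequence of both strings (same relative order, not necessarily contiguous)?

Pick G at X[2]=Y[2] → G at X[7]=Y[3] → H at X[8]=Y[4] → H at X[9]=Y[5] → H at X[10]=Y[8] → H at X[11]=Y[10]; all 6 characters appear in both, in order. dp[11][10] = 6 confirms this is the maximum.

6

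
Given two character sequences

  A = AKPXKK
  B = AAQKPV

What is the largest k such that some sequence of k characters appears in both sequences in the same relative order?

3

Let dp[i][j] be the LCS length of the first i characters of A and the first j characters of B. dp[i][j] = dp[i-1][j-1]+1 when the i-th and j-th characters match, else max(dp[i-1][j], dp[i][j-1]).
    ·  A  A  Q  K  P  V
 ·  0  0  0  0  0  0  0
 A  0  1  1  1  1  1  1
 K  0  1  1  1  2  2  2
 P  0  1  1  1  2  3  3
 X  0  1  1  1  2  3  3
 K  0  1  1  1  2  3  3
 K  0  1  1  1  2  3  3
dp[6][6] = 3. One LCS (by backtracking along matches): AKP.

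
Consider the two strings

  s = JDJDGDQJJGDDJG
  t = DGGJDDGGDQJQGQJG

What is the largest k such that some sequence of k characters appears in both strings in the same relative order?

10

Taking J at s[1]=t[4] → D at s[2]=t[5] → D at s[4]=t[6] → G at s[5]=t[8] → D at s[6]=t[9] → Q at s[7]=t[10] → J at s[8]=t[11] → G at s[10]=t[13] → J at s[13]=t[15] → G at s[14]=t[16] gives a common subsequence of length 10. dp[14][16] = 10 confirms this is the maximum.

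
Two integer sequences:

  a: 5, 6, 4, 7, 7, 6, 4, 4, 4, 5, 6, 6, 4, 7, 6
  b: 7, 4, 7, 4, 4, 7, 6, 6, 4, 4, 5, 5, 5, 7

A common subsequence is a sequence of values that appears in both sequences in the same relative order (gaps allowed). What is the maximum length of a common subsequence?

Taking 4 at a[3]=b[2], 7 at a[4]=b[3], 7 at a[5]=b[6], 6 at a[6]=b[8], 4 at a[7]=b[9], 4 at a[8]=b[10], 5 at a[10]=b[13], 7 at a[14]=b[14] gives a common subsequence of length 8. dp[15][14] = 8 confirms this is the maximum.

8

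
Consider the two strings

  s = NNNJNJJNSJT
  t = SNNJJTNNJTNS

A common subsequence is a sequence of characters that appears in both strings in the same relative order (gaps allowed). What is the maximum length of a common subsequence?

7

Taking N (s #1, t #2) → N (s #2, t #3) → N (s #3, t #7) → N (s #5, t #8) → J (s #6, t #9) → N (s #8, t #11) → S (s #9, t #12) gives a common subsequence of length 7. Since dp[11][12] = 7, nothing longer is possible.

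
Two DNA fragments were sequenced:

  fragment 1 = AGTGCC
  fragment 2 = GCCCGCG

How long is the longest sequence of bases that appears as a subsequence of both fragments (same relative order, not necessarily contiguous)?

One common subsequence of length 3: G at fragment 1[2]=fragment 2[1] → G at fragment 1[4]=fragment 2[5] → C at fragment 1[5]=fragment 2[6]. The LCS DP gives dp[6][7] = 3, so this is optimal.

3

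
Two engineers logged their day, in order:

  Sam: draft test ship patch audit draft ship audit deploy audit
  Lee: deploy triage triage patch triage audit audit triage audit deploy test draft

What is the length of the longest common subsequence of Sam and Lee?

4

Taking patch [4,4] → audit [5,7] → audit [8,9] → deploy [9,10] gives a common subsequence of length 4. Since dp[10][12] = 4, nothing longer is possible.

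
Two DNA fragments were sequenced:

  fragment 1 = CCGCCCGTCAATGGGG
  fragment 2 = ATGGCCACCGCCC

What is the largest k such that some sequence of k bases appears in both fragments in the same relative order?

6

Match C [1,8], then C [2,9], then G [3,10], then C [5,11], then C [6,12], then C [9,13] — 6 bases in the same relative order in both. dp[16][13] = 6 confirms this is the maximum.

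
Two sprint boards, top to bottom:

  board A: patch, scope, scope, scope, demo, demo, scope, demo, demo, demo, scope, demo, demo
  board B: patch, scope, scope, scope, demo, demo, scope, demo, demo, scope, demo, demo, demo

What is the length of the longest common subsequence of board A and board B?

Pick patch [1,1] → scope [2,2] → scope [3,3] → scope [4,4] → demo [5,5] → demo [6,6] → scope [7,7] → demo [8,8] → demo [9,9] → demo [10,11] → demo [12,12] → demo [13,13]; all 12 tasks appear in both, in order. The LCS DP gives dp[13][13] = 12, so this is optimal.

12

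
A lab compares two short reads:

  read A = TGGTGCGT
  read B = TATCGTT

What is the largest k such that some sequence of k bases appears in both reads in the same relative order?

Let dp[i][j] be the LCS length of the first i bases of read A and the first j bases of read B. dp[i][j] = dp[i-1][j-1]+1 when the i-th and j-th bases match, else max(dp[i-1][j], dp[i][j-1]).
    ·  T  A  T  C  G  T  T
 ·  0  0  0  0  0  0  0  0
 T  0  1  1  1  1  1  1  1
 G  0  1  1  1  1  2  2  2
 G  0  1  1  1  1  2  2  2
 T  0  1  1  2  2  2  3  3
 G  0  1  1  2  2  3  3  3
 C  0  1  1  2  3  3  3  3
 G  0  1  1  2  3  4  4  4
 T  0  1  1  2  3  4  5  5
dp[8][7] = 5. One LCS (by backtracking along matches): TTCGT.

5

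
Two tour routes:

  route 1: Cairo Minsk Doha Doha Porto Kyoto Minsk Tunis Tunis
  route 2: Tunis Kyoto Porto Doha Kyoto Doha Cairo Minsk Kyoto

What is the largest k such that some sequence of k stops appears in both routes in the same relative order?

One common subsequence of length 3: Cairo (route 1 #1, route 2 #7) → Minsk (route 1 #2, route 2 #8) → Kyoto (route 1 #6, route 2 #9). The LCS DP gives dp[9][9] = 3, so this is optimal.

3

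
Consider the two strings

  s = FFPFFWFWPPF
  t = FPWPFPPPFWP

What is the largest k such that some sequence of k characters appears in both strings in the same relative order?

7

Let dp[i][j] be the LCS length of the first i characters of s and the first j characters of t. dp[i][j] = dp[i-1][j-1]+1 when the i-th and j-th characters match, else max(dp[i-1][j], dp[i][j-1]).
    ·  F  P  W  P  F  P  P  P  F  W  P
 ·  0  0  0  0  0  0  0  0  0  0  0  0
 F  0  1  1  1  1  1  1  1  1  1  1  1
 F  0  1  1  1  1  2  2  2  2  2  2  2
 P  0  1  2  2  2  2  3  3  3  3  3  3
 F  0  1  2  2  2  3  3  3  3  4  4  4
 F  0  1  2  2  2  3  3  3  3  4  4  4
 W  0  1  2  3  3  3  3  3  3  4  5  5
 F  0  1  2  3  3  4  4  4  4  4  5  5
 W  0  1  2  3  3  4  4  4  4  4  5  5
 P  0  1  2  3  4  4  5  5  5  5  5  6
 P  0  1  2  3  4  4  5  6  6  6  6  6
 F  0  1  2  3  4  5  5  6  6  7  7  7
dp[11][11] = 7. One LCS (by backtracking along matches): FPWFPPF.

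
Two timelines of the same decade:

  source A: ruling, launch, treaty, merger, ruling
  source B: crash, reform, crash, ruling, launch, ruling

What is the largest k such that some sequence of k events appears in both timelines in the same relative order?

One common subsequence of length 3: ruling (source A #1, source B #4), then launch (source A #2, source B #5), then ruling (source A #5, source B #6), and the DP table's final entry dp[5][6] is also 3, so no common subsequence is longer.

3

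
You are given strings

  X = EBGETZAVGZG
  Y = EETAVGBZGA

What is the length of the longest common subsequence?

Let dp[i][j] be the LCS length of the first i characters of X and the first j characters of Y. dp[i][j] = dp[i-1][j-1]+1 when the i-th and j-th characters match, else max(dp[i-1][j], dp[i][j-1]).
    ·  E  E  T  A  V  G  B  Z  G  A
 ·  0  0  0  0  0  0  0  0  0  0  0
 E  0  1  1  1  1  1  1  1  1  1  1
 B  0  1  1  1  1  1  1  2  2  2  2
 G  0  1  1  1  1  1  2  2  2  3  3
 E  0  1  2  2  2  2  2  2  2  3  3
 T  0  1  2  3  3  3  3  3  3  3  3
 Z  0  1  2  3  3  3  3  3  4  4  4
 A  0  1  2  3  4  4  4  4  4  4  5
 V  0  1  2  3  4  5  5  5  5  5  5
 G  0  1  2  3  4  5  6  6  6  6  6
 Z  0  1  2  3  4  5  6  6  7  7  7
 G  0  1  2  3  4  5  6  6  7  8  8
dp[11][10] = 8. One LCS (by backtracking along matches): EETAVGZG.

8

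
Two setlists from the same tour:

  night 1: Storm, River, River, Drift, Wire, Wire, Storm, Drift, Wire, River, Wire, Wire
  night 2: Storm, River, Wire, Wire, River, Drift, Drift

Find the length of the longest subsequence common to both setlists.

5

Match Storm at night 1[1]=night 2[1]; then River at night 1[2]=night 2[2]; then River at night 1[3]=night 2[5]; then Drift at night 1[4]=night 2[6]; then Drift at night 1[8]=night 2[7] — 5 songs in the same relative order in both. Since dp[12][7] = 5, nothing longer is possible.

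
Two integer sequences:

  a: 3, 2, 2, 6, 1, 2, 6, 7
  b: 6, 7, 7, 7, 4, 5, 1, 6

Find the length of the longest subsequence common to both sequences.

Pick 6 (a #4, b #1), then 1 (a #5, b #7), then 6 (a #7, b #8); all 3 values appear in both, in order, and the DP table's final entry dp[8][8] is also 3, so no common subsequence is longer.

3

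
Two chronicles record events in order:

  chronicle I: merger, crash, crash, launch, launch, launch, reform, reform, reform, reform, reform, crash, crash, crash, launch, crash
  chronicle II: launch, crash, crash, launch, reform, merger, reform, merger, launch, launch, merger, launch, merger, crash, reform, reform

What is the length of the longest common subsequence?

One common subsequence of length 7: crash [2,2]; then crash [3,3]; then launch [4,9]; then launch [5,10]; then launch [6,12]; then reform [10,15]; then reform [11,16], and the DP table's final entry dp[16][16] is also 7, so no common subsequence is longer.

7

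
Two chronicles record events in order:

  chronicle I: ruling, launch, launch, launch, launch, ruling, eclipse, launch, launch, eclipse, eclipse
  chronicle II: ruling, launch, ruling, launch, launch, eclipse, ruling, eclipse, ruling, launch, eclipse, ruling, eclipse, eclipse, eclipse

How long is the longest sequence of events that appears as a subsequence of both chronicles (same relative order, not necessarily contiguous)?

Match ruling [1,1]; then launch [2,2]; then launch [3,4]; then launch [4,5]; then launch [5,10]; then ruling [6,12]; then eclipse [7,13]; then eclipse [10,14]; then eclipse [11,15] — 9 events in the same relative order in both. dp[11][15] = 9 confirms this is the maximum.

9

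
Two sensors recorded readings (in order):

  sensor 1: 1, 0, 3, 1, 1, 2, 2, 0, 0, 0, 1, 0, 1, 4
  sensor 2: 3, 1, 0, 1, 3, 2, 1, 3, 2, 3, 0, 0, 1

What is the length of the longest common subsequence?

8

Pick 1 [1,2], then 0 [2,3], then 3 [3,5], then 1 [4,7], then 2 [6,9], then 0 [10,11], then 0 [12,12], then 1 [13,13]; all 8 values appear in both, in order. Since dp[14][13] = 8, nothing longer is possible.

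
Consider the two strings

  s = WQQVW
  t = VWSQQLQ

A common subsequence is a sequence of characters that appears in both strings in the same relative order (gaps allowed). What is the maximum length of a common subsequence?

3

Let dp[i][j] be the LCS length of the first i characters of s and the first j characters of t. dp[i][j] = dp[i-1][j-1]+1 when the i-th and j-th characters match, else max(dp[i-1][j], dp[i][j-1]).
    ·  V  W  S  Q  Q  L  Q
 ·  0  0  0  0  0  0  0  0
 W  0  0  1  1  1  1  1  1
 Q  0  0  1  1  2  2  2  2
 Q  0  0  1  1  2  3  3  3
 V  0  1  1  1  2  3  3  3
 W  0  1  2  2  2  3  3  3
dp[5][7] = 3. One LCS (by backtracking along matches): WQQ.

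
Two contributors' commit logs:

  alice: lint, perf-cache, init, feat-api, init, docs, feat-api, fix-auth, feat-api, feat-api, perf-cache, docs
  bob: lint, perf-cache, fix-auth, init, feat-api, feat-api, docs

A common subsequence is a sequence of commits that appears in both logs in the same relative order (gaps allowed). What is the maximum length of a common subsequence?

6

One common subsequence of length 6: lint (alice #1, bob #1); then perf-cache (alice #2, bob #2); then init (alice #5, bob #4); then feat-api (alice #9, bob #5); then feat-api (alice #10, bob #6); then docs (alice #12, bob #7). The LCS DP gives dp[12][7] = 6, so this is optimal.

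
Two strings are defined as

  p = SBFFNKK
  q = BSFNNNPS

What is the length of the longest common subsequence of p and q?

Pick S at p[1]=q[2], then F at p[3]=q[3], then N at p[5]=q[6]; all 3 characters appear in both, in order. Since dp[7][8] = 3, nothing longer is possible.

3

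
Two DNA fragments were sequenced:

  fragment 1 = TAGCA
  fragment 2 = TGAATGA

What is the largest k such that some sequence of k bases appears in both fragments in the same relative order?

4

Match T (fragment 1 #1, fragment 2 #1) → A (fragment 1 #2, fragment 2 #4) → G (fragment 1 #3, fragment 2 #6) → A (fragment 1 #5, fragment 2 #7) — 4 bases in the same relative order in both. Since dp[5][7] = 4, nothing longer is possible.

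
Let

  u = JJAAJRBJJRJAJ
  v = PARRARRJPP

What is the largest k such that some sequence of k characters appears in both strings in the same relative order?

Let dp[i][j] be the LCS length of the first i characters of u and the first j characters of v. dp[i][j] = dp[i-1][j-1]+1 when the i-th and j-th characters match, else max(dp[i-1][j], dp[i][j-1]).
    ·  P  A  R  R  A  R  R  J  P  P
 ·  0  0  0  0  0  0  0  0  0  0  0
 J  0  0  0  0  0  0  0  0  1  1  1
 J  0  0  0  0  0  0  0  0  1  1  1
 A  0  0  1  1  1  1  1  1  1  1  1
 A  0  0  1  1  1  2  2  2  2  2  2
 J  0  0  1  1  1  2  2  2  3  3  3
 R  0  0  1  2  2  2  3  3  3  3  3
 B  0  0  1  2  2  2  3  3  3  3  3
 J  0  0  1  2  2  2  3  3  4  4  4
 J  0  0  1  2  2  2  3  3  4  4  4
 R  0  0  1  2  3  3  3  4  4  4  4
 J  0  0  1  2  3  3  3  4  5  5  5
 A  0  0  1  2  3  4  4  4  5  5  5
 J  0  0  1  2  3  4  4  4  5  5  5
dp[13][10] = 5. One LCS (by backtracking along matches): AARRJ.

5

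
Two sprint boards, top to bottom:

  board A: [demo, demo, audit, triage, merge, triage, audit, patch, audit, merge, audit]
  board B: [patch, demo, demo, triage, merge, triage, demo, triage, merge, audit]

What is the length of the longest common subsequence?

Taking demo at board A[1]=board B[2]; then demo at board A[2]=board B[3]; then triage at board A[4]=board B[4]; then merge at board A[5]=board B[5]; then triage at board A[6]=board B[8]; then merge at board A[10]=board B[9]; then audit at board A[11]=board B[10] gives a common subsequence of length 7. The LCS DP gives dp[11][10] = 7, so this is optimal.

7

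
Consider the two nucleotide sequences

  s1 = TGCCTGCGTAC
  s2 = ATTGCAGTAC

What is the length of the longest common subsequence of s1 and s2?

Taking T [1,2], T [5,3], G [6,4], C [7,5], G [8,7], T [9,8], A [10,9], C [11,10] gives a common subsequence of length 8. dp[11][10] = 8 confirms this is the maximum.

8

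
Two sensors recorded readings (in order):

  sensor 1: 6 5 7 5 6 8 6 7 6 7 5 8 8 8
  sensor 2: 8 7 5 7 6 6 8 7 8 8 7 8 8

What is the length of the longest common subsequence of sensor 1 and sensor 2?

8

Taking 5 (sensor 1 #2, sensor 2 #3) → 7 (sensor 1 #3, sensor 2 #4) → 6 (sensor 1 #5, sensor 2 #6) → 8 (sensor 1 #6, sensor 2 #7) → 7 (sensor 1 #8, sensor 2 #8) → 7 (sensor 1 #10, sensor 2 #11) → 8 (sensor 1 #13, sensor 2 #12) → 8 (sensor 1 #14, sensor 2 #13) gives a common subsequence of length 8, and the DP table's final entry dp[14][13] is also 8, so no common subsequence is longer.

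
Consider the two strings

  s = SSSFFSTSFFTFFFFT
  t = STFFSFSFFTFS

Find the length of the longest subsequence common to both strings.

9

One common subsequence of length 9: S [1,1] → F [4,3] → F [5,4] → S [6,5] → S [8,7] → F [9,8] → F [10,9] → T [11,10] → F [12,11]. The LCS DP gives dp[16][12] = 9, so this is optimal.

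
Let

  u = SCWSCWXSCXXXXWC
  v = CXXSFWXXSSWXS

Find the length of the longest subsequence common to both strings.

6

Match S (u #1, v #4), then W (u #3, v #6), then S (u #4, v #10), then W (u #6, v #11), then X (u #7, v #12), then S (u #8, v #13) — 6 characters in the same relative order in both. The LCS DP gives dp[15][13] = 6, so this is optimal.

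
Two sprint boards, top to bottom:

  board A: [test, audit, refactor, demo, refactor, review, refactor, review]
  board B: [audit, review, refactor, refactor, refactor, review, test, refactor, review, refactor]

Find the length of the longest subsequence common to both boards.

One common subsequence of length 6: audit at board A[2]=board B[1], then refactor at board A[3]=board B[4], then refactor at board A[5]=board B[5], then review at board A[6]=board B[6], then refactor at board A[7]=board B[8], then review at board A[8]=board B[9]. Since dp[8][10] = 6, nothing longer is possible.

6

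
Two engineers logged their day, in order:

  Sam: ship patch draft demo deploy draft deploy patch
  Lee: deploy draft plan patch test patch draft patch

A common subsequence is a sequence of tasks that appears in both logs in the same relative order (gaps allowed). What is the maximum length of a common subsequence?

Taking patch [2,6], draft [6,7], patch [8,8] gives a common subsequence of length 3. Since dp[8][8] = 3, nothing longer is possible.

3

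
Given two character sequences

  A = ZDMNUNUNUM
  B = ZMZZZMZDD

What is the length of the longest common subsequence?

3

Let dp[i][j] be the LCS length of the first i characters of A and the first j characters of B. dp[i][j] = dp[i-1][j-1]+1 when the i-th and j-th characters match, else max(dp[i-1][j], dp[i][j-1]).
    ·  Z  M  Z  Z  Z  M  Z  D  D
 ·  0  0  0  0  0  0  0  0  0  0
 Z  0  1  1  1  1  1  1  1  1  1
 D  0  1  1  1  1  1  1  1  2  2
 M  0  1  2  2  2  2  2  2  2  2
 N  0  1  2  2  2  2  2  2  2  2
 U  0  1  2  2  2  2  2  2  2  2
 N  0  1  2  2  2  2  2  2  2  2
 U  0  1  2  2  2  2  2  2  2  2
 N  0  1  2  2  2  2  2  2  2  2
 U  0  1  2  2  2  2  2  2  2  2
 M  0  1  2  2  2  2  3  3  3  3
dp[10][9] = 3. One LCS (by backtracking along matches): ZMM.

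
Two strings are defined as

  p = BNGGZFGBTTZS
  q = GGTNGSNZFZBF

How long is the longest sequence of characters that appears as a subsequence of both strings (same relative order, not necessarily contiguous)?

Taking N (p #2, q #4) → G (p #3, q #5) → Z (p #5, q #8) → F (p #6, q #9) → B (p #8, q #11) gives a common subsequence of length 5. dp[12][12] = 5 confirms this is the maximum.

5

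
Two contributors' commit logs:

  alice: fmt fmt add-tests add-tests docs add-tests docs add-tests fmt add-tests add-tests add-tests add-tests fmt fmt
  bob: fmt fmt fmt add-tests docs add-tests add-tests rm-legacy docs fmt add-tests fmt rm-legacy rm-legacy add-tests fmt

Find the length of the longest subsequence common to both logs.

One common subsequence of length 10: fmt at alice[1]=bob[2], fmt at alice[2]=bob[3], add-tests at alice[3]=bob[4], add-tests at alice[4]=bob[6], add-tests at alice[6]=bob[7], docs at alice[7]=bob[9], add-tests at alice[8]=bob[11], fmt at alice[9]=bob[12], add-tests at alice[13]=bob[15], fmt at alice[15]=bob[16], and the DP table's final entry dp[15][16] is also 10, so no common subsequence is longer.

10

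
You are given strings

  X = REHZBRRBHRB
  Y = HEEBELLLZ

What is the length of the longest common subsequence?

2

Let dp[i][j] be the LCS length of the first i characters of X and the first j characters of Y. dp[i][j] = dp[i-1][j-1]+1 when the i-th and j-th characters match, else max(dp[i-1][j], dp[i][j-1]).
    ·  H  E  E  B  E  L  L  L  Z
 ·  0  0  0  0  0  0  0  0  0  0
 R  0  0  0  0  0  0  0  0  0  0
 E  0  0  1  1  1  1  1  1  1  1
 H  0  1  1  1  1  1  1  1  1  1
 Z  0  1  1  1  1  1  1  1  1  2
 B  0  1  1  1  2  2  2  2  2  2
 R  0  1  1  1  2  2  2  2  2  2
 R  0  1  1  1  2  2  2  2  2  2
 B  0  1  1  1  2  2  2  2  2  2
 H  0  1  1  1  2  2  2  2  2  2
 R  0  1  1  1  2  2  2  2  2  2
 B  0  1  1  1  2  2  2  2  2  2
dp[11][9] = 2. One LCS (by backtracking along matches): EZ.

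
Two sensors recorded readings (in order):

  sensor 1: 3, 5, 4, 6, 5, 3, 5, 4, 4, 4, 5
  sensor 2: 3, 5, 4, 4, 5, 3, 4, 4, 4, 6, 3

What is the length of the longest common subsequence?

Pick 3 at sensor 1[1]=sensor 2[1]; then 5 at sensor 1[2]=sensor 2[2]; then 4 at sensor 1[3]=sensor 2[4]; then 5 at sensor 1[5]=sensor 2[5]; then 3 at sensor 1[6]=sensor 2[6]; then 4 at sensor 1[8]=sensor 2[7]; then 4 at sensor 1[9]=sensor 2[8]; then 4 at sensor 1[10]=sensor 2[9]; all 8 values appear in both, in order. dp[11][11] = 8 confirms this is the maximum.

8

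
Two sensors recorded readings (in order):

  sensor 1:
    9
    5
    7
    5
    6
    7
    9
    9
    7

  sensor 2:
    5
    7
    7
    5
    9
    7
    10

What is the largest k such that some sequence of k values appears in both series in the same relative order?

5

Let dp[i][j] be the LCS length of the first i values of sensor 1 and the first j values of sensor 2. dp[i][j] = dp[i-1][j-1]+1 when the i-th and j-th values match, else max(dp[i-1][j], dp[i][j-1]).
    ·  5  7  7  5  9  7 10
 ·  0  0  0  0  0  0  0  0
 9  0  0  0  0  0  1  1  1
 5  0  1  1  1  1  1  1  1
 7  0  1  2  2  2  2  2  2
 5  0  1  2  2  3  3  3  3
 6  0  1  2  2  3  3  3  3
 7  0  1  2  3  3  3  4  4
 9  0  1  2  3  3  4  4  4
 9  0  1  2  3  3  4  4  4
 7  0  1  2  3  3  4  5  5
dp[9][7] = 5. One LCS (by backtracking along matches): 5, 7, 5, 9, 7.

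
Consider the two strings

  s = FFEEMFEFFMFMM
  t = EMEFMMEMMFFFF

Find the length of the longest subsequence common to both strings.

Match F at s[1]=t[4]; then E at s[3]=t[7]; then M at s[5]=t[9]; then F at s[6]=t[10]; then F at s[8]=t[11]; then F at s[9]=t[12]; then F at s[11]=t[13] — 7 characters in the same relative order in both, and the DP table's final entry dp[13][13] is also 7, so no common subsequence is longer.

7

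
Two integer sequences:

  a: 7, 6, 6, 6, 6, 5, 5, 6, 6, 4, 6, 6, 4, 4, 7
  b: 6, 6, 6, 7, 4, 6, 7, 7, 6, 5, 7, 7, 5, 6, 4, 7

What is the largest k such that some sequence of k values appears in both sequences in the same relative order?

Taking 6 (a #2, b #2), then 6 (a #3, b #3), then 6 (a #4, b #6), then 6 (a #5, b #9), then 5 (a #6, b #10), then 5 (a #7, b #13), then 6 (a #12, b #14), then 4 (a #14, b #15), then 7 (a #15, b #16) gives a common subsequence of length 9. dp[15][16] = 9 confirms this is the maximum.

9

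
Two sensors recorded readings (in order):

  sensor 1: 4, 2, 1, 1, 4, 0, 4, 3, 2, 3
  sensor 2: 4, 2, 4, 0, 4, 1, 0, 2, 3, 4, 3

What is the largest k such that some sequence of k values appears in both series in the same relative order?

7

Let dp[i][j] be the LCS length of the first i values of sensor 1 and the first j values of sensor 2. dp[i][j] = dp[i-1][j-1]+1 when the i-th and j-th values match, else max(dp[i-1][j], dp[i][j-1]).
    ·  4  2  4  0  4  1  0  2  3  4  3
 ·  0  0  0  0  0  0  0  0  0  0  0  0
 4  0  1  1  1  1  1  1  1  1  1  1  1
 2  0  1  2  2  2  2  2  2  2  2  2  2
 1  0  1  2  2  2  2  3  3  3  3  3  3
 1  0  1  2  2  2  2  3  3  3  3  3  3
 4  0  1  2  3  3  3  3  3  3  3  4  4
 0  0  1  2  3  4  4  4  4  4  4  4  4
 4  0  1  2  3  4  5  5  5  5  5  5  5
 3  0  1  2  3  4  5  5  5  5  6  6  6
 2  0  1  2  3  4  5  5  5  6  6  6  6
 3  0  1  2  3  4  5  5  5  6  7  7  7
dp[10][11] = 7. One LCS (by backtracking along matches): 4, 2, 4, 0, 4, 3, 3.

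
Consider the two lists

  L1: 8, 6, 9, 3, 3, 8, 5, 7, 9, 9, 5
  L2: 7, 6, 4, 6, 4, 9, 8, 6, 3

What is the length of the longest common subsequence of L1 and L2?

Pick 8 at L1[1]=L2[7] → 6 at L1[2]=L2[8] → 3 at L1[5]=L2[9]; all 3 values appear in both, in order, and the DP table's final entry dp[11][9] is also 3, so no common subsequence is longer.

3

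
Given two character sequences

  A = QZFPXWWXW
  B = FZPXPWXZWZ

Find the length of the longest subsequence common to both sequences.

Match Z [2,2]; then P [4,3]; then X [5,4]; then W [7,6]; then X [8,7]; then W [9,9] — 6 characters in the same relative order in both. The LCS DP gives dp[9][10] = 6, so this is optimal.

6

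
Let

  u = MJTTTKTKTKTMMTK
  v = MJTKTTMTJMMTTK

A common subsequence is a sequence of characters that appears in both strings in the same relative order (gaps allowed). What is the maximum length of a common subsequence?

Match M (u #1, v #1); then J (u #2, v #2); then T (u #5, v #3); then K (u #6, v #4); then T (u #7, v #5); then T (u #9, v #6); then T (u #11, v #8); then M (u #12, v #10); then M (u #13, v #11); then T (u #14, v #13); then K (u #15, v #14) — 11 characters in the same relative order in both. dp[15][14] = 11 confirms this is the maximum.

11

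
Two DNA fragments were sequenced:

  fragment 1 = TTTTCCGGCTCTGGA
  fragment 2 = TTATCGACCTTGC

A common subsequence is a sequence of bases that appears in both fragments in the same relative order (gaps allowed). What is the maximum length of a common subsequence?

Match T at fragment 1[1]=fragment 2[1]; then T at fragment 1[2]=fragment 2[2]; then T at fragment 1[4]=fragment 2[4]; then C at fragment 1[5]=fragment 2[5]; then C at fragment 1[6]=fragment 2[8]; then C at fragment 1[9]=fragment 2[9]; then T at fragment 1[10]=fragment 2[10]; then T at fragment 1[12]=fragment 2[11]; then G at fragment 1[13]=fragment 2[12] — 9 bases in the same relative order in both. The LCS DP gives dp[15][13] = 9, so this is optimal.

9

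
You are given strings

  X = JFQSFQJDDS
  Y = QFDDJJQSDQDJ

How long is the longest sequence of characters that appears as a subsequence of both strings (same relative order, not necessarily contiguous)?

5

Match J (X #1, Y #6), then Q (X #3, Y #7), then S (X #4, Y #8), then Q (X #6, Y #10), then J (X #7, Y #12) — 5 characters in the same relative order in both, and the DP table's final entry dp[10][12] is also 5, so no common subsequence is longer.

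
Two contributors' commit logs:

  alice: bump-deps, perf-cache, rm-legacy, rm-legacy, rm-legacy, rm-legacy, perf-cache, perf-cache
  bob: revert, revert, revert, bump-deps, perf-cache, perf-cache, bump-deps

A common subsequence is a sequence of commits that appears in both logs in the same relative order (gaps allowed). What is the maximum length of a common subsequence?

Taking bump-deps at alice[1]=bob[4] → perf-cache at alice[2]=bob[5] → perf-cache at alice[7]=bob[6] gives a common subsequence of length 3. dp[8][7] = 3 confirms this is the maximum.

3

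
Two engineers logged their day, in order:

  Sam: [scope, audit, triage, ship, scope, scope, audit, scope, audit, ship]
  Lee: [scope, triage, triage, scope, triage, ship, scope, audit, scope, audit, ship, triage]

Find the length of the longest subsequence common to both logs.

Taking scope [1,4] → triage [3,5] → ship [4,6] → scope [6,7] → audit [7,8] → scope [8,9] → audit [9,10] → ship [10,11] gives a common subsequence of length 8. dp[10][12] = 8 confirms this is the maximum.

8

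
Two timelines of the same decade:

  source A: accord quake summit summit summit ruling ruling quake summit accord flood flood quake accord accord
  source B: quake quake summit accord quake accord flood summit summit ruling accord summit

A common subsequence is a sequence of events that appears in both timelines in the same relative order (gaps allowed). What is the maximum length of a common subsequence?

7

Taking quake (source A #2, source B #1); then quake (source A #8, source B #2); then summit (source A #9, source B #3); then accord (source A #10, source B #4); then quake (source A #13, source B #5); then accord (source A #14, source B #6); then accord (source A #15, source B #11) gives a common subsequence of length 7. dp[15][12] = 7 confirms this is the maximum.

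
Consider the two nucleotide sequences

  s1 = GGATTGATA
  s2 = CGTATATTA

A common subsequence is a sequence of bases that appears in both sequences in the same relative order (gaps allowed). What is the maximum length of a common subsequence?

6

Pick G (s1 #1, s2 #2) → A (s1 #3, s2 #4) → T (s1 #4, s2 #5) → T (s1 #5, s2 #7) → T (s1 #8, s2 #8) → A (s1 #9, s2 #9); all 6 bases appear in both, in order. Since dp[9][9] = 6, nothing longer is possible.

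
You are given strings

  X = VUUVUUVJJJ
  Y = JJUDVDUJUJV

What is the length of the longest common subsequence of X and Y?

Let dp[i][j] be the LCS length of the first i characters of X and the first j characters of Y. dp[i][j] = dp[i-1][j-1]+1 when the i-th and j-th characters match, else max(dp[i-1][j], dp[i][j-1]).
    ·  J  J  U  D  V  D  U  J  U  J  V
 ·  0  0  0  0  0  0  0  0  0  0  0  0
 V  0  0  0  0  0  1  1  1  1  1  1  1
 U  0  0  0  1  1  1  1  2  2  2  2  2
 U  0  0  0  1  1  1  1  2  2  3  3  3
 V  0  0  0  1  1  2  2  2  2  3  3  4
 U  0  0  0  1  1  2  2  3  3  3  3  4
 U  0  0  0  1  1  2  2  3  3  4  4  4
 V  0  0  0  1  1  2  2  3  3  4  4  5
 J  0  1  1  1  1  2  2  3  4  4  5  5
 J  0  1  2  2  2  2  2  3  4  4  5  5
 J  0  1  2  2  2  2  2  3  4  4  5  5
dp[10][11] = 5. One LCS (by backtracking along matches): UVUUV.

5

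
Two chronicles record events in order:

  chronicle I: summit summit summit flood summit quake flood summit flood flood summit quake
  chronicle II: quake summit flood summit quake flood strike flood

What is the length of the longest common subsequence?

6

Taking summit [3,2] → flood [4,3] → summit [5,4] → quake [6,5] → flood [7,6] → flood [10,8] gives a common subsequence of length 6, and the DP table's final entry dp[12][8] is also 6, so no common subsequence is longer.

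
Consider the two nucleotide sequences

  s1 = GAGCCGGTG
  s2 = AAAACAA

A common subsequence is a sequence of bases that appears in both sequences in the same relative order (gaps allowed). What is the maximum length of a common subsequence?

Let dp[i][j] be the LCS length of the first i bases of s1 and the first j bases of s2. dp[i][j] = dp[i-1][j-1]+1 when the i-th and j-th bases match, else max(dp[i-1][j], dp[i][j-1]).
    ·  A  A  A  A  C  A  A
 ·  0  0  0  0  0  0  0  0
 G  0  0  0  0  0  0  0  0
 A  0  1  1  1  1  1  1  1
 G  0  1  1  1  1  1  1  1
 C  0  1  1  1  1  2  2  2
 C  0  1  1  1  1  2  2  2
 G  0  1  1  1  1  2  2  2
 G  0  1  1  1  1  2  2  2
 T  0  1  1  1  1  2  2  2
 G  0  1  1  1  1  2  2  2
dp[9][7] = 2. One LCS (by backtracking along matches): AC.

2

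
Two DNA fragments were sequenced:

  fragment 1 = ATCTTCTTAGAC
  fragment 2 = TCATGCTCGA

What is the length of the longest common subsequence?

Let dp[i][j] be the LCS length of the first i bases of fragment 1 and the first j bases of fragment 2. dp[i][j] = dp[i-1][j-1]+1 when the i-th and j-th bases match, else max(dp[i-1][j], dp[i][j-1]).
    ·  T  C  A  T  G  C  T  C  G  A
 ·  0  0  0  0  0  0  0  0  0  0  0
 A  0  0  0  1  1  1  1  1  1  1  1
 T  0  1  1  1  2  2  2  2  2  2  2
 C  0  1  2  2  2  2  3  3  3  3  3
 T  0  1  2  2  3  3  3  4  4  4  4
 T  0  1  2  2  3  3  3  4  4  4  4
 C  0  1  2  2  3  3  4  4  5  5  5
 T  0  1  2  2  3  3  4  5  5  5  5
 T  0  1  2  2  3  3  4  5  5  5  5
 A  0  1  2  3  3  3  4  5  5  5  6
 G  0  1  2  3  3  4  4  5  5  6  6
 A  0  1  2  3  3  4  4  5  5  6  7
 C  0  1  2  3  3  4  5  5  6  6  7
dp[12][10] = 7. One LCS (by backtracking along matches): ATCTCGA.

7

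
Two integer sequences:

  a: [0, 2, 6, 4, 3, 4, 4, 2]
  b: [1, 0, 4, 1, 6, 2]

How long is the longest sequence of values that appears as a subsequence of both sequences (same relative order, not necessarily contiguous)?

One common subsequence of length 3: 0 at a[1]=b[2]; then 6 at a[3]=b[5]; then 2 at a[8]=b[6]. Since dp[8][6] = 3, nothing longer is possible.

3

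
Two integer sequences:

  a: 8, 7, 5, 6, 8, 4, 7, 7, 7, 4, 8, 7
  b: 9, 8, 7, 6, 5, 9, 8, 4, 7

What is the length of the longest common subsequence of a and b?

6

Taking 8 [1,2], then 7 [2,3], then 5 [3,5], then 8 [5,7], then 4 [10,8], then 7 [12,9] gives a common subsequence of length 6. The LCS DP gives dp[12][9] = 6, so this is optimal.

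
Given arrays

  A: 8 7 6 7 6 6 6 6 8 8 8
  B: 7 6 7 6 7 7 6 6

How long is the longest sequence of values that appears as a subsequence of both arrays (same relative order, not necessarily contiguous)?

Let dp[i][j] be the LCS length of the first i values of A and the first j values of B. dp[i][j] = dp[i-1][j-1]+1 when the i-th and j-th values match, else max(dp[i-1][j], dp[i][j-1]).
    ·  7  6  7  6  7  7  6  6
 ·  0  0  0  0  0  0  0  0  0
 8  0  0  0  0  0  0  0  0  0
 7  0  1  1  1  1  1  1  1  1
 6  0  1  2  2  2  2  2  2  2
 7  0  1  2  3  3  3  3  3  3
 6  0  1  2  3  4  4  4  4  4
 6  0  1  2  3  4  4  4  5  5
 6  0  1  2  3  4  4  4  5  6
 6  0  1  2  3  4  4  4  5  6
 8  0  1  2  3  4  4  4  5  6
 8  0  1  2  3  4  4  4  5  6
 8  0  1  2  3  4  4  4  5  6
dp[11][8] = 6. One LCS (by backtracking along matches): 7, 6, 7, 6, 6, 6.

6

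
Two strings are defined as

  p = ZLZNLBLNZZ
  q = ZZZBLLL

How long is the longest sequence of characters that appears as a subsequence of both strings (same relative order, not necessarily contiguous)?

Pick Z [1,3], then L [2,5], then L [5,6], then L [7,7]; all 4 characters appear in both, in order. The LCS DP gives dp[10][7] = 4, so this is optimal.

4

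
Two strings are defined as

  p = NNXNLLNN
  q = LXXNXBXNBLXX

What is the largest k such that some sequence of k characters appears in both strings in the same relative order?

Match N at p[1]=q[4], X at p[3]=q[7], N at p[4]=q[8], L at p[5]=q[10] — 4 characters in the same relative order in both. Since dp[8][12] = 4, nothing longer is possible.

4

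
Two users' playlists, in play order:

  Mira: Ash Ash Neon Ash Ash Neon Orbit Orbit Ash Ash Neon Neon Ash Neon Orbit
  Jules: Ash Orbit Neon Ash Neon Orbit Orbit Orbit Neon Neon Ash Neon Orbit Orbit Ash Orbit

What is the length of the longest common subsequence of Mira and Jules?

Taking Ash [1,1] → Neon [3,3] → Ash [5,4] → Neon [6,5] → Orbit [7,7] → Orbit [8,8] → Neon [11,9] → Neon [12,10] → Ash [13,11] → Neon [14,12] → Orbit [15,16] gives a common subsequence of length 11. dp[15][16] = 11 confirms this is the maximum.

11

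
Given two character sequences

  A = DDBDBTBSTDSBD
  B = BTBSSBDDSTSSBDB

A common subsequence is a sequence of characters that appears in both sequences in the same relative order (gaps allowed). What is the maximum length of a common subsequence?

Match B [3,1] → B [5,3] → B [7,6] → S [8,9] → T [9,10] → S [11,12] → B [12,13] → D [13,14] — 8 characters in the same relative order in both, and the DP table's final entry dp[13][15] is also 8, so no common subsequence is longer.

8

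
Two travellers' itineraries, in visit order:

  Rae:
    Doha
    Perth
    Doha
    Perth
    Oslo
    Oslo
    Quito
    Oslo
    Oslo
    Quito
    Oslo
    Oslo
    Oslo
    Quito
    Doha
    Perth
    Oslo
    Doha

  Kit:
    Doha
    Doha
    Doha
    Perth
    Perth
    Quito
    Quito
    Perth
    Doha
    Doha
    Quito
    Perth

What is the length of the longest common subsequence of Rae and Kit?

7

Pick Doha at Rae[1]=Kit[3], Perth at Rae[2]=Kit[4], Perth at Rae[4]=Kit[5], Quito at Rae[7]=Kit[6], Quito at Rae[10]=Kit[7], Quito at Rae[14]=Kit[11], Perth at Rae[16]=Kit[12]; all 7 stops appear in both, in order. Since dp[18][12] = 7, nothing longer is possible.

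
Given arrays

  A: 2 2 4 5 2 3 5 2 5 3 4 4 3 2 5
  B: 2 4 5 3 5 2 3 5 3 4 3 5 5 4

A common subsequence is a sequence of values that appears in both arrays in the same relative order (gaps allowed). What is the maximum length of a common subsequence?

11

One common subsequence of length 11: 2 at A[2]=B[1], 4 at A[3]=B[2], 5 at A[4]=B[3], 3 at A[6]=B[4], 5 at A[7]=B[5], 2 at A[8]=B[6], 5 at A[9]=B[8], 3 at A[10]=B[9], 4 at A[12]=B[10], 3 at A[13]=B[11], 5 at A[15]=B[13], and the DP table's final entry dp[15][14] is also 11, so no common subsequence is longer.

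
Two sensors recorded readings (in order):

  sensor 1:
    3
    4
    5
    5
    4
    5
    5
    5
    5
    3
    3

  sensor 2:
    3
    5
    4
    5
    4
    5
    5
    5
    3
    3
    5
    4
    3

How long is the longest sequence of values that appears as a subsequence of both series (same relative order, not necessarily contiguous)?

9

Let dp[i][j] be the LCS length of the first i values of sensor 1 and the first j values of sensor 2. dp[i][j] = dp[i-1][j-1]+1 when the i-th and j-th values match, else max(dp[i-1][j], dp[i][j-1]).
    ·  3  5  4  5  4  5  5  5  3  3  5  4  3
 ·  0  0  0  0  0  0  0  0  0  0  0  0  0  0
 3  0  1  1  1  1  1  1  1  1  1  1  1  1  1
 4  0  1  1  2  2  2  2  2  2  2  2  2  2  2
 5  0  1  2  2  3  3  3  3  3  3  3  3  3  3
 5  0  1  2  2  3  3  4  4  4  4  4  4  4  4
 4  0  1  2  3  3  4  4  4  4  4  4  4  5  5
 5  0  1  2  3  4  4  5  5  5  5  5  5  5  5
 5  0  1  2  3  4  4  5  6  6  6  6  6  6  6
 5  0  1  2  3  4  4  5  6  7  7  7  7  7  7
 5  0  1  2  3  4  4  5  6  7  7  7  8  8  8
 3  0  1  2  3  4  4  5  6  7  8  8  8  8  9
 3  0  1  2  3  4  4  5  6  7  8  9  9  9  9
dp[11][13] = 9. One LCS (by backtracking along matches): 3, 4, 5, 4, 5, 5, 5, 5, 3.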